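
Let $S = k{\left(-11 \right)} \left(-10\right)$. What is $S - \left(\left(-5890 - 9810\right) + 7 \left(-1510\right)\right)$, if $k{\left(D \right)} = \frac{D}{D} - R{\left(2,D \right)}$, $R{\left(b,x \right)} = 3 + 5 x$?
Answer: $25740$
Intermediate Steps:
$k{\left(D \right)} = -2 - 5 D$ ($k{\left(D \right)} = \frac{D}{D} - \left(3 + 5 D\right) = 1 - \left(3 + 5 D\right) = -2 - 5 D$)
$S = -530$ ($S = \left(-2 - -55\right) \left(-10\right) = \left(-2 + 55\right) \left(-10\right) = 53 \left(-10\right) = -530$)
$S - \left(\left(-5890 - 9810\right) + 7 \left(-1510\right)\right) = -530 - \left(\left(-5890 - 9810\right) + 7 \left(-1510\right)\right) = -530 - \left(-15700 - 10570\right) = -530 - -26270 = -530 + 26270 = 25740$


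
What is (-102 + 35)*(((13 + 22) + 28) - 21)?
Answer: -2814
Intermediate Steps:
(-102 + 35)*(((13 + 22) + 28) - 21) = -67*((35 + 28) - 21) = -67*(63 - 21) = -67*42 = -2814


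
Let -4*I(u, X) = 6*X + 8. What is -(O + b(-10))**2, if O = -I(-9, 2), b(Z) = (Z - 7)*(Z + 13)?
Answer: -2116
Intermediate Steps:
b(Z) = (-7 + Z)*(13 + Z)
I(u, X) = -2 - 3*X/2 (I(u, X) = -(6*X + 8)/4 = -(8 + 6*X)/4 = -2 - 3*X/2)
O = 5 (O = -(-2 - 3/2*2) = -(-2 - 3) = -1*(-5) = 5)
-(O + b(-10))**2 = -(5 + (-91 + (-10)**2 + 6*(-10)))**2 = -(5 + (-91 + 100 - 60))**2 = -(5 - 51)**2 = -1*(-46)**2 = -1*2116 = -2116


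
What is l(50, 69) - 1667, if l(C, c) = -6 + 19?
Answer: -1654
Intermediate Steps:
l(C, c) = 13
l(50, 69) - 1667 = 13 - 1667 = -1654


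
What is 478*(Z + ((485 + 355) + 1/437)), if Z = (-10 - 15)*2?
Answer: 165020418/437 ≈ 3.7762e+5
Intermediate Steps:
Z = -50 (Z = -25*2 = -50)
478*(Z + ((485 + 355) + 1/437)) = 478*(-50 + ((485 + 355) + 1/437)) = 478*(-50 + (840 + 1/437)) = 478*(-50 + 367081/437) = 478*(345231/437) = 165020418/437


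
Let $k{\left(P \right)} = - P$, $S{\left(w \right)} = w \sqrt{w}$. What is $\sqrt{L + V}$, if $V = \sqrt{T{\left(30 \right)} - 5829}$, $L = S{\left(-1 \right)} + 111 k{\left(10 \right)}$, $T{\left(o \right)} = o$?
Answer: $\sqrt{-1110 - i + i \sqrt{5799}} \approx 1.1272 + 33.336 i$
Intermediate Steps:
$S{\left(w \right)} = w^{\frac{3}{2}}$
$L = -1110 - i$ ($L = \left(-1\right)^{\frac{3}{2}} + 111 \left(\left(-1\right) 10\right) = - i + 111 \left(-10\right) = - i - 1110 = -1110 - i \approx -1110.0 - 1.0 i$)
$V = i \sqrt{5799}$ ($V = \sqrt{30 - 5829} = \sqrt{-5799} = i \sqrt{5799} \approx 76.151 i$)
$\sqrt{L + V} = \sqrt{\left(-1110 - i\right) + i \sqrt{5799}} = \sqrt{-1110 - i + i \sqrt{5799}}$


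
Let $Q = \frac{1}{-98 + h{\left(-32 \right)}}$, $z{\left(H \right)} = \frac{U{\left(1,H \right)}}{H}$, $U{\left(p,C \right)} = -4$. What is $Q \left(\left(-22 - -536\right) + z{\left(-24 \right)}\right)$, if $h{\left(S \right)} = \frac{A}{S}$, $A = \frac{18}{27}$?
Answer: $- \frac{4936}{941} \approx -5.2455$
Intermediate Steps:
$z{\left(H \right)} = - \frac{4}{H}$
$A = \frac{2}{3}$ ($A = 18 \cdot \frac{1}{27} = \frac{2}{3} \approx 0.66667$)
$h{\left(S \right)} = \frac{2}{3 S}$
$Q = - \frac{48}{4705}$ ($Q = \frac{1}{-98 + \frac{2}{3 \left(-32\right)}} = \frac{1}{-98 + \frac{2}{3} \left(- \frac{1}{32}\right)} = \frac{1}{-98 - \frac{1}{48}} = \frac{1}{- \frac{4705}{48}} = - \frac{48}{4705} \approx -0.010202$)
$Q \left(\left(-22 - -536\right) + z{\left(-24 \right)}\right) = - \frac{48 \left(\left(-22 - -536\right) - \frac{4}{-24}\right)}{4705} = - \frac{48 \left(\left(-22 + 536\right) - - \frac{1}{6}\right)}{4705} = - \frac{48 \left(514 + \frac{1}{6}\right)}{4705} = \left(- \frac{48}{4705}\right) \frac{3085}{6} = - \frac{4936}{941}$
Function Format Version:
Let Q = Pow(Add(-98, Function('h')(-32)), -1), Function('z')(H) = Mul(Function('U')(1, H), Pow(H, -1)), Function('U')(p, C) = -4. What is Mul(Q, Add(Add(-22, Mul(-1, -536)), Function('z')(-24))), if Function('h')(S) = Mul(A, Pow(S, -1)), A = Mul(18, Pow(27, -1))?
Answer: Rational(-4936, 941) ≈ -5.2455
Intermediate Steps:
Function('z')(H) = Mul(-4, Pow(H, -1))
A = Rational(2, 3) (A = Mul(18, Rational(1, 27)) = Rational(2, 3) ≈ 0.66667)
Function('h')(S) = Mul(Rational(2, 3), Pow(S, -1))
Q = Rational(-48, 4705) (Q = Pow(Add(-98, Mul(Rational(2, 3), Pow(-32, -1))), -1) = Pow(Add(-98, Mul(Rational(2, 3), Rational(-1, 32))), -1) = Pow(Add(-98, Rational(-1, 48)), -1) = Pow(Rational(-4705, 48), -1) = Rational(-48, 4705) ≈ -0.010202)
Mul(Q, Add(Add(-22, Mul(-1, -536)), Function('z')(-24))) = Mul(Rational(-48, 4705), Add(Add(-22, Mul(-1, -536)), Mul(-4, Pow(-24, -1)))) = Mul(Rational(-48, 4705), Add(Add(-22, 536), Mul(-4, Rational(-1, 24)))) = Mul(Rational(-48, 4705), Add(514, Rational(1, 6))) = Mul(Rational(-48, 4705), Rational(3085, 6)) = Rational(-4936, 941)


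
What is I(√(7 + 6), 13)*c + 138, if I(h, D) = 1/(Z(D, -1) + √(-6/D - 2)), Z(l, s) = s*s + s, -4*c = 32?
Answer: 138 + I*√26 ≈ 138.0 + 5.099*I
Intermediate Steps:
c = -8 (c = -¼*32 = -8)
Z(l, s) = s + s² (Z(l, s) = s² + s = s + s²)
I(h, D) = (-2 - 6/D)^(-½) (I(h, D) = 1/(-(1 - 1) + √(-6/D - 2)) = 1/(-1*0 + √(-2 - 6/D)) = 1/(0 + √(-2 - 6/D)) = 1/(√(-2 - 6/D)) = (-2 - 6/D)^(-½))
I(√(7 + 6), 13)*c + 138 = (√2/(2*√((-3 - 1*13)/13)))*(-8) + 138 = (√2/(2*√((-3 - 13)/13)))*(-8) + 138 = (√2/(2*√((1/13)*(-16))))*(-8) + 138 = (√2/(2*√(-16/13)))*(-8) + 138 = (√2*(-I*√13/4)/2)*(-8) + 138 = -I*√26/8*(-8) + 138 = I*√26 + 138 = 138 + I*√26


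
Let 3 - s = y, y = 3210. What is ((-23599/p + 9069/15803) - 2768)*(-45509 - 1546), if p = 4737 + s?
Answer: 211074288967939/1611906 ≈ 1.3095e+8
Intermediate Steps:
s = -3207 (s = 3 - 1*3210 = 3 - 3210 = -3207)
p = 1530 (p = 4737 - 3207 = 1530)
((-23599/p + 9069/15803) - 2768)*(-45509 - 1546) = ((-23599/1530 + 9069/15803) - 2768)*(-45509 - 1546) = ((-23599*1/1530 + 9069*(1/15803)) - 2768)*(-47055) = ((-23599/1530 + 9069/15803) - 2768)*(-47055) = (-359059427/24178590 - 2768)*(-47055) = -67285396547/24178590*(-47055) = 211074288967939/1611906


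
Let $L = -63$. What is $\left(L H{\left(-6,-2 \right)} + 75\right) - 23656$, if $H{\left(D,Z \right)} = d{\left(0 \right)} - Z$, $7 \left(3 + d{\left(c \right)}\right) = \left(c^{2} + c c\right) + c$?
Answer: $-23518$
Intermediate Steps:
$d{\left(c \right)} = -3 + \frac{c}{7} + \frac{2 c^{2}}{7}$ ($d{\left(c \right)} = -3 + \frac{\left(c^{2} + c c\right) + c}{7} = -3 + \frac{\left(c^{2} + c^{2}\right) + c}{7} = -3 + \frac{2 c^{2} + c}{7} = -3 + \frac{c + 2 c^{2}}{7} = -3 + \left(\frac{c}{7} + \frac{2 c^{2}}{7}\right) = -3 + \frac{c}{7} + \frac{2 c^{2}}{7}$)
$H{\left(D,Z \right)} = -3 - Z$ ($H{\left(D,Z \right)} = \left(-3 + \frac{1}{7} \cdot 0 + \frac{2 \cdot 0^{2}}{7}\right) - Z = \left(-3 + 0 + \frac{2}{7} \cdot 0\right) - Z = \left(-3 + 0 + 0\right) - Z = -3 - Z$)
$\left(L H{\left(-6,-2 \right)} + 75\right) - 23656 = \left(- 63 \left(-3 - -2\right) + 75\right) - 23656 = \left(- 63 \left(-3 + 2\right) + 75\right) - 23656 = \left(\left(-63\right) \left(-1\right) + 75\right) - 23656 = \left(63 + 75\right) - 23656 = 138 - 23656 = -23518$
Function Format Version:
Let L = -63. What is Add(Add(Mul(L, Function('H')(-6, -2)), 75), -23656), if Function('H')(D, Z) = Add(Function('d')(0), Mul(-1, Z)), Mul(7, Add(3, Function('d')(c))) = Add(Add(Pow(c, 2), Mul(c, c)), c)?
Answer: -23518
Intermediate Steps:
Function('d')(c) = Add(-3, Mul(Rational(1, 7), c), Mul(Rational(2, 7), Pow(c, 2))) (Function('d')(c) = Add(-3, Mul(Rational(1, 7), Add(Add(Pow(c, 2), Mul(c, c)), c))) = Add(-3, Mul(Rational(1, 7), Add(Add(Pow(c, 2), Pow(c, 2)), c))) = Add(-3, Mul(Rational(1, 7), Add(Mul(2, Pow(c, 2)), c))) = Add(-3, Mul(Rational(1, 7), Add(c, Mul(2, Pow(c, 2))))) = Add(-3, Add(Mul(Rational(1, 7), c), Mul(Rational(2, 7), Pow(c, 2)))) = Add(-3, Mul(Rational(1, 7), c), Mul(Rational(2, 7), Pow(c, 2))))
Function('H')(D, Z) = Add(-3, Mul(-1, Z)) (Function('H')(D, Z) = Add(Add(-3, Mul(Rational(1, 7), 0), Mul(Rational(2, 7), Pow(0, 2))), Mul(-1, Z)) = Add(Add(-3, 0, Mul(Rational(2, 7), 0)), Mul(-1, Z)) = Add(Add(-3, 0, 0), Mul(-1, Z)) = Add(-3, Mul(-1, Z)))
Add(Add(Mul(L, Function('H')(-6, -2)), 75), -23656) = Add(Add(Mul(-63, Add(-3, Mul(-1, -2))), 75), -23656) = Add(Add(Mul(-63, Add(-3, 2)), 75), -23656) = Add(Add(Mul(-63, -1), 75), -23656) = Add(Add(63, 75), -23656) = Add(138, -23656) = -23518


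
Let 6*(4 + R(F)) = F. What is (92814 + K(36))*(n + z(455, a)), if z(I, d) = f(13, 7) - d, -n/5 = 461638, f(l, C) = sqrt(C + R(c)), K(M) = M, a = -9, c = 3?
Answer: -214314605850 + 46425*sqrt(14) ≈ -2.1431e+11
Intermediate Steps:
R(F) = -4 + F/6
f(l, C) = sqrt(-7/2 + C) (f(l, C) = sqrt(C + (-4 + (1/6)*3)) = sqrt(C + (-4 + 1/2)) = sqrt(C - 7/2) = sqrt(-7/2 + C))
n = -2308190 (n = -5*461638 = -2308190)
z(I, d) = sqrt(14)/2 - d (z(I, d) = sqrt(-14 + 4*7)/2 - d = sqrt(-14 + 28)/2 - d = sqrt(14)/2 - d)
(92814 + K(36))*(n + z(455, a)) = (92814 + 36)*(-2308190 + (sqrt(14)/2 - 1*(-9))) = 92850*(-2308190 + (sqrt(14)/2 + 9)) = 92850*(-2308190 + (9 + sqrt(14)/2)) = 92850*(-2308181 + sqrt(14)/2) = -214314605850 + 46425*sqrt(14)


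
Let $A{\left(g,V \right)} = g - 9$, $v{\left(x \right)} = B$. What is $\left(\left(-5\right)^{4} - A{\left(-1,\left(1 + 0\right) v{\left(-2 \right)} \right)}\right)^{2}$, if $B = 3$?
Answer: $403225$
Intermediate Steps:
$v{\left(x \right)} = 3$
$A{\left(g,V \right)} = -9 + g$
$\left(\left(-5\right)^{4} - A{\left(-1,\left(1 + 0\right) v{\left(-2 \right)} \right)}\right)^{2} = \left(\left(-5\right)^{4} - \left(-9 - 1\right)\right)^{2} = \left(625 - -10\right)^{2} = \left(625 + 10\right)^{2} = 635^{2} = 403225$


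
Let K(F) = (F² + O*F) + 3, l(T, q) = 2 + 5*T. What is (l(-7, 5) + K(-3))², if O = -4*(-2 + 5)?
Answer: 225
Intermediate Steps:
O = -12 (O = -4*3 = -12)
K(F) = 3 + F² - 12*F (K(F) = (F² - 12*F) + 3 = 3 + F² - 12*F)
(l(-7, 5) + K(-3))² = ((2 + 5*(-7)) + (3 + (-3)² - 12*(-3)))² = ((2 - 35) + (3 + 9 + 36))² = (-33 + 48)² = 15² = 225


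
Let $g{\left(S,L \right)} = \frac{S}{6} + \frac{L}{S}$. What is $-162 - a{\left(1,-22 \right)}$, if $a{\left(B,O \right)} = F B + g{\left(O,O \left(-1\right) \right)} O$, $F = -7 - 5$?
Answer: $- \frac{758}{3} \approx -252.67$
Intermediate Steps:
$F = -12$
$g{\left(S,L \right)} = \frac{S}{6} + \frac{L}{S}$ ($g{\left(S,L \right)} = S \frac{1}{6} + \frac{L}{S} = \frac{S}{6} + \frac{L}{S}$)
$a{\left(B,O \right)} = - 12 B + O \left(-1 + \frac{O}{6}\right)$ ($a{\left(B,O \right)} = - 12 B + \left(\frac{O}{6} + \frac{O \left(-1\right)}{O}\right) O = - 12 B + \left(\frac{O}{6} + \frac{\left(-1\right) O}{O}\right) O = - 12 B + \left(\frac{O}{6} - 1\right) O = - 12 B + \left(-1 + \frac{O}{6}\right) O = - 12 B + O \left(-1 + \frac{O}{6}\right)$)
$-162 - a{\left(1,-22 \right)} = -162 - \left(\left(-12\right) 1 + \frac{1}{6} \left(-22\right) \left(-6 - 22\right)\right) = -162 - \left(-12 + \frac{1}{6} \left(-22\right) \left(-28\right)\right) = -162 - \left(-12 + \frac{308}{3}\right) = -162 - \frac{272}{3} = - \frac{758}{3}$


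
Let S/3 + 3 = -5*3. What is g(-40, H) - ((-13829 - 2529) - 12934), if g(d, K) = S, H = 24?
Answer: 29238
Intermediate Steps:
S = -54 (S = -9 + 3*(-5*3) = -9 + 3*(-15) = -9 - 45 = -54)
g(d, K) = -54
g(-40, H) - ((-13829 - 2529) - 12934) = -54 - ((-13829 - 2529) - 12934) = -54 - (-16358 - 12934) = -54 - 1*(-29292) = -54 + 29292 = 29238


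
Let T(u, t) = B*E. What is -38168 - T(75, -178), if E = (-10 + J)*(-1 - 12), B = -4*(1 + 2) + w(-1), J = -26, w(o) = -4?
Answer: -30680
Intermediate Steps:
B = -16 (B = -4*(1 + 2) - 4 = -4*3 - 4 = -12 - 4 = -16)
E = 468 (E = (-10 - 26)*(-1 - 12) = -36*(-13) = 468)
T(u, t) = -7488 (T(u, t) = -16*468 = -7488)
-38168 - T(75, -178) = -38168 - 1*(-7488) = -38168 + 7488 = -30680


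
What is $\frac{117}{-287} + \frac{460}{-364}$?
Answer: $- \frac{6236}{3731} \approx -1.6714$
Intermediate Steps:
$\frac{117}{-287} + \frac{460}{-364} = 117 \left(- \frac{1}{287}\right) + 460 \left(- \frac{1}{364}\right) = - \frac{117}{287} - \frac{115}{91} = - \frac{6236}{3731}$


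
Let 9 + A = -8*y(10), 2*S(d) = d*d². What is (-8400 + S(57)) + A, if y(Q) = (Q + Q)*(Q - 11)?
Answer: 168695/2 ≈ 84348.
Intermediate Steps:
S(d) = d³/2 (S(d) = (d*d²)/2 = d³/2)
y(Q) = 2*Q*(-11 + Q) (y(Q) = (2*Q)*(-11 + Q) = 2*Q*(-11 + Q))
A = 151 (A = -9 - 16*10*(-11 + 10) = -9 - 16*10*(-1) = -9 - 8*(-20) = -9 + 160 = 151)
(-8400 + S(57)) + A = (-8400 + (½)*57³) + 151 = (-8400 + (½)*185193) + 151 = (-8400 + 185193/2) + 151 = 168393/2 + 151 = 168695/2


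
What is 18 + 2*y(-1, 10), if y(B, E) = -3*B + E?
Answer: 44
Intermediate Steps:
y(B, E) = E - 3*B
18 + 2*y(-1, 10) = 18 + 2*(10 - 3*(-1)) = 18 + 2*(10 + 3) = 18 + 2*13 = 18 + 26 = 44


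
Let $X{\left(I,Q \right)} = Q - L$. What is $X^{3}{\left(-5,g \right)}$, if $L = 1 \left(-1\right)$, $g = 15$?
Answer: $4096$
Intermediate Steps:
$L = -1$
$X{\left(I,Q \right)} = 1 + Q$ ($X{\left(I,Q \right)} = Q - -1 = Q + 1 = 1 + Q$)
$X^{3}{\left(-5,g \right)} = \left(1 + 15\right)^{3} = 16^{3} = 4096$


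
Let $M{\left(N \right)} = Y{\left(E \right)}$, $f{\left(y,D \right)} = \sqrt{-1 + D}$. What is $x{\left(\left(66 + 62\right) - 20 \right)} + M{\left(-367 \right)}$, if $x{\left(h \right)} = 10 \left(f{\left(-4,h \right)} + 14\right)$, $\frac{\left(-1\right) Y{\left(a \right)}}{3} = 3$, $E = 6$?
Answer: $131 + 10 \sqrt{107} \approx 234.44$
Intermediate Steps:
$Y{\left(a \right)} = -9$ ($Y{\left(a \right)} = \left(-3\right) 3 = -9$)
$M{\left(N \right)} = -9$
$x{\left(h \right)} = 140 + 10 \sqrt{-1 + h}$ ($x{\left(h \right)} = 10 \left(\sqrt{-1 + h} + 14\right) = 10 \left(14 + \sqrt{-1 + h}\right) = 140 + 10 \sqrt{-1 + h}$)
$x{\left(\left(66 + 62\right) - 20 \right)} + M{\left(-367 \right)} = \left(140 + 10 \sqrt{-1 + \left(\left(66 + 62\right) - 20\right)}\right) - 9 = \left(140 + 10 \sqrt{-1 + \left(128 - 20\right)}\right) - 9 = \left(140 + 10 \sqrt{-1 + 108}\right) - 9 = \left(140 + 10 \sqrt{107}\right) - 9 = 131 + 10 \sqrt{107}$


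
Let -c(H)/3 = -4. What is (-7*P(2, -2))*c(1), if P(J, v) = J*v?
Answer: 336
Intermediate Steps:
c(H) = 12 (c(H) = -3*(-4) = 12)
(-7*P(2, -2))*c(1) = -14*(-2)*12 = -7*(-4)*12 = 28*12 = 336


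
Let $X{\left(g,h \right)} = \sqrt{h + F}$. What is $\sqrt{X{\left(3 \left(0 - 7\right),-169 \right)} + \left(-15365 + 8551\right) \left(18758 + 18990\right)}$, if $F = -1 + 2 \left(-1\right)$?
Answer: $\sqrt{-257214872 + 2 i \sqrt{43}} \approx 0.0005 + 16038.0 i$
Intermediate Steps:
$F = -3$ ($F = -1 - 2 = -3$)
$X{\left(g,h \right)} = \sqrt{-3 + h}$ ($X{\left(g,h \right)} = \sqrt{h - 3} = \sqrt{-3 + h}$)
$\sqrt{X{\left(3 \left(0 - 7\right),-169 \right)} + \left(-15365 + 8551\right) \left(18758 + 18990\right)} = \sqrt{\sqrt{-3 - 169} + \left(-15365 + 8551\right) \left(18758 + 18990\right)} = \sqrt{\sqrt{-172} - 257214872} = \sqrt{2 i \sqrt{43} - 257214872} = \sqrt{-257214872 + 2 i \sqrt{43}}$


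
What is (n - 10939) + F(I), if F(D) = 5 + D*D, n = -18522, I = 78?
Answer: -23372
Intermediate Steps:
F(D) = 5 + D²
(n - 10939) + F(I) = (-18522 - 10939) + (5 + 78²) = -29461 + (5 + 6084) = -29461 + 6089 = -23372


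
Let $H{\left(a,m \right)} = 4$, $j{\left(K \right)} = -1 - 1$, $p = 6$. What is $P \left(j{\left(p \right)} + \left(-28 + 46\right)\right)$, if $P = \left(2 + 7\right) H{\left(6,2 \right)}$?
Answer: $576$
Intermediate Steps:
$j{\left(K \right)} = -2$ ($j{\left(K \right)} = -1 - 1 = -2$)
$P = 36$ ($P = \left(2 + 7\right) 4 = 9 \cdot 4 = 36$)
$P \left(j{\left(p \right)} + \left(-28 + 46\right)\right) = 36 \left(-2 + \left(-28 + 46\right)\right) = 36 \left(-2 + 18\right) = 36 \cdot 16 = 576$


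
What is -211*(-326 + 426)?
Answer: -21100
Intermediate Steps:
-211*(-326 + 426) = -211*100 = -21100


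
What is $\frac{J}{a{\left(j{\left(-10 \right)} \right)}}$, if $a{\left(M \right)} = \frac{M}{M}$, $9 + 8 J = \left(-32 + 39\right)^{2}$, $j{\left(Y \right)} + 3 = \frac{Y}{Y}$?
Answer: $5$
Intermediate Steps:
$j{\left(Y \right)} = -2$ ($j{\left(Y \right)} = -3 + \frac{Y}{Y} = -3 + 1 = -2$)
$J = 5$ ($J = - \frac{9}{8} + \frac{\left(-32 + 39\right)^{2}}{8} = - \frac{9}{8} + \frac{7^{2}}{8} = - \frac{9}{8} + \frac{1}{8} \cdot 49 = - \frac{9}{8} + \frac{49}{8} = 5$)
$a{\left(M \right)} = 1$
$\frac{J}{a{\left(j{\left(-10 \right)} \right)}} = \frac{5}{1} = 5 \cdot 1 = 5$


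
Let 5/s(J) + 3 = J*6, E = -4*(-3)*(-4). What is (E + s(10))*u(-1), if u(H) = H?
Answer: 2731/57 ≈ 47.912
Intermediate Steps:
E = -48 (E = 12*(-4) = -48)
s(J) = 5/(-3 + 6*J) (s(J) = 5/(-3 + J*6) = 5/(-3 + 6*J))
(E + s(10))*u(-1) = (-48 + 5/(3*(-1 + 2*10)))*(-1) = (-48 + 5/(3*(-1 + 20)))*(-1) = (-48 + (5/3)/19)*(-1) = (-48 + (5/3)*(1/19))*(-1) = (-48 + 5/57)*(-1) = -2731/57*(-1) = 2731/57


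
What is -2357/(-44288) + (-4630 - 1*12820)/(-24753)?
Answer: 831168421/1096260864 ≈ 0.75818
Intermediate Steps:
-2357/(-44288) + (-4630 - 1*12820)/(-24753) = -2357*(-1/44288) + (-4630 - 12820)*(-1/24753) = 2357/44288 - 17450*(-1/24753) = 2357/44288 + 17450/24753 = 831168421/1096260864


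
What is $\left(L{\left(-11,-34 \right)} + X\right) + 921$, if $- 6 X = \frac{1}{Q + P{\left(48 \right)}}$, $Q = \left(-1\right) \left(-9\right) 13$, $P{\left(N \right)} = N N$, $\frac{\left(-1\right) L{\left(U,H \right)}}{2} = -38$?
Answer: $\frac{14482421}{14526} \approx 997.0$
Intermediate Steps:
$L{\left(U,H \right)} = 76$ ($L{\left(U,H \right)} = \left(-2\right) \left(-38\right) = 76$)
$P{\left(N \right)} = N^{2}$
$Q = 117$ ($Q = 9 \cdot 13 = 117$)
$X = - \frac{1}{14526}$ ($X = - \frac{1}{6 \left(117 + 48^{2}\right)} = - \frac{1}{6 \left(117 + 2304\right)} = - \frac{1}{6 \cdot 2421} = \left(- \frac{1}{6}\right) \frac{1}{2421} = - \frac{1}{14526} \approx -6.8842 \cdot 10^{-5}$)
$\left(L{\left(-11,-34 \right)} + X\right) + 921 = \left(76 - \frac{1}{14526}\right) + 921 = \frac{1103975}{14526} + 921 = \frac{14482421}{14526}$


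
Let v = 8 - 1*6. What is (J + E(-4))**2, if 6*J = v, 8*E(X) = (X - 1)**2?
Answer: 6889/576 ≈ 11.960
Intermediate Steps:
E(X) = (-1 + X)**2/8 (E(X) = (X - 1)**2/8 = (-1 + X)**2/8)
v = 2 (v = 8 - 6 = 2)
J = 1/3 (J = (1/6)*2 = 1/3 ≈ 0.33333)
(J + E(-4))**2 = (1/3 + (-1 - 4)**2/8)**2 = (1/3 + (1/8)*(-5)**2)**2 = (1/3 + (1/8)*25)**2 = (1/3 + 25/8)**2 = (83/24)**2 = 6889/576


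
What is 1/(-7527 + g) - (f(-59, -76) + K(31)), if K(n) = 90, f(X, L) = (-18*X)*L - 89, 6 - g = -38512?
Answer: 2501314602/30991 ≈ 80711.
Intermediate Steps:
g = 38518 (g = 6 - 1*(-38512) = 6 + 38512 = 38518)
f(X, L) = -89 - 18*L*X (f(X, L) = -18*L*X - 89 = -89 - 18*L*X)
1/(-7527 + g) - (f(-59, -76) + K(31)) = 1/(-7527 + 38518) - ((-89 - 18*(-76)*(-59)) + 90) = 1/30991 - ((-89 - 80712) + 90) = 1/30991 - (-80801 + 90) = 1/30991 - 1*(-80711) = 1/30991 + 80711 = 2501314602/30991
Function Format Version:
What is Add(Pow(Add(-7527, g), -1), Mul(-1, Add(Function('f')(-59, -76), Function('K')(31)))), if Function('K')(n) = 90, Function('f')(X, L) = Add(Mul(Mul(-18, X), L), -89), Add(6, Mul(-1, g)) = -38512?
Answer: Rational(2501314602, 30991) ≈ 80711.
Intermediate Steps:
g = 38518 (g = Add(6, Mul(-1, -38512)) = Add(6, 38512) = 38518)
Function('f')(X, L) = Add(-89, Mul(-18, L, X)) (Function('f')(X, L) = Add(Mul(-18, L, X), -89) = Add(-89, Mul(-18, L, X)))
Add(Pow(Add(-7527, g), -1), Mul(-1, Add(Function('f')(-59, -76), Function('K')(31)))) = Add(Pow(Add(-7527, 38518), -1), Mul(-1, Add(Add(-89, Mul(-18, -76, -59)), 90))) = Add(Pow(30991, -1), Mul(-1, Add(Add(-89, -80712), 90))) = Add(Rational(1, 30991), Mul(-1, Add(-80801, 90))) = Add(Rational(1, 30991), Mul(-1, -80711)) = Add(Rational(1, 30991), 80711) = Rational(2501314602, 30991)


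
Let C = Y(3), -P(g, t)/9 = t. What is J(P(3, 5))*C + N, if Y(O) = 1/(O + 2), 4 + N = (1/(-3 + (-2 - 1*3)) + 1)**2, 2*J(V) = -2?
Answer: -1099/320 ≈ -3.4344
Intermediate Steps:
P(g, t) = -9*t
J(V) = -1 (J(V) = (1/2)*(-2) = -1)
N = -207/64 (N = -4 + (1/(-3 + (-2 - 1*3)) + 1)**2 = -4 + (1/(-3 + (-2 - 3)) + 1)**2 = -4 + (1/(-3 - 5) + 1)**2 = -4 + (1/(-8) + 1)**2 = -4 + (-1/8 + 1)**2 = -4 + (7/8)**2 = -4 + 49/64 = -207/64 ≈ -3.2344)
Y(O) = 1/(2 + O)
C = 1/5 (C = 1/(2 + 3) = 1/5 ≈ 0.20000)
J(P(3, 5))*C + N = -1*1/5 - 207/64 = -1/5 - 207/64 = -1099/320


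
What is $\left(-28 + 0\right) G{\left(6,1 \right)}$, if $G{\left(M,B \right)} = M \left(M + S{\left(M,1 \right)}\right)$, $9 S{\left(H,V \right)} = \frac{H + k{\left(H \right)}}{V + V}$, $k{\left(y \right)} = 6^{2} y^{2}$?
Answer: $-13160$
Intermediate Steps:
$k{\left(y \right)} = 36 y^{2}$
$S{\left(H,V \right)} = \frac{H + 36 H^{2}}{18 V}$ ($S{\left(H,V \right)} = \frac{\left(H + 36 H^{2}\right) \frac{1}{V + V}}{9} = \frac{\left(H + 36 H^{2}\right) \frac{1}{2 V}}{9} = \frac{\frac{1}{2} \frac{1}{V} \left(H + 36 H^{2}\right)}{9} = \frac{H + 36 H^{2}}{18 V}$)
$G{\left(M,B \right)} = M \left(M + \frac{M \left(1 + 36 M\right)}{18}\right)$ ($G{\left(M,B \right)} = M \left(M + \frac{M \left(1 + 36 M\right)}{18 \cdot 1}\right) = M \left(M + \frac{1}{18} M 1 \left(1 + 36 M\right)\right) = M \left(M + \frac{M \left(1 + 36 M\right)}{18}\right)$)
$\left(-28 + 0\right) G{\left(6,1 \right)} = \left(-28 + 0\right) \frac{6^{2} \left(19 + 36 \cdot 6\right)}{18} = - 28 \cdot \frac{1}{18} \cdot 36 \left(19 + 216\right) = - 28 \cdot \frac{1}{18} \cdot 36 \cdot 235 = \left(-28\right) 470 = -13160$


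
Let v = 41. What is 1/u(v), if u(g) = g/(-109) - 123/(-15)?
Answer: 545/4264 ≈ 0.12781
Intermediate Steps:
u(g) = 41/5 - g/109 (u(g) = g*(-1/109) - 123*(-1/15) = -g/109 + 41/5 = 41/5 - g/109)
1/u(v) = 1/(41/5 - 1/109*41) = 1/(41/5 - 41/109) = 1/(4264/545) = 545/4264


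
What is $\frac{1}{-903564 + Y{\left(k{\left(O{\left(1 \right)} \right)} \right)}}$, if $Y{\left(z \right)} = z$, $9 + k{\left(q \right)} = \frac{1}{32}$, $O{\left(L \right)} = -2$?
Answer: $- \frac{32}{28914335} \approx -1.1067 \cdot 10^{-6}$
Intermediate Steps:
$k{\left(q \right)} = - \frac{287}{32}$ ($k{\left(q \right)} = -9 + \frac{1}{32} = - \frac{287}{32}$)
$\frac{1}{-903564 + Y{\left(k{\left(O{\left(1 \right)} \right)} \right)}} = \frac{1}{-903564 - \frac{287}{32}} = \frac{1}{- \frac{28914335}{32}} = - \frac{32}{28914335}$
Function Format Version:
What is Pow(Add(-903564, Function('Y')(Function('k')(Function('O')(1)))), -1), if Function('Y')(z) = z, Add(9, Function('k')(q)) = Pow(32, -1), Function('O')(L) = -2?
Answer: Rational(-32, 28914335) ≈ -1.1067e-6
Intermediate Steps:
Function('k')(q) = Rational(-287, 32) (Function('k')(q) = Add(-9, Pow(32, -1)) = Add(-9, Rational(1, 32)) = Rational(-287, 32))
Pow(Add(-903564, Function('Y')(Function('k')(Function('O')(1)))), -1) = Pow(Add(-903564, Rational(-287, 32)), -1) = Pow(Rational(-28914335, 32), -1) = Rational(-32, 28914335)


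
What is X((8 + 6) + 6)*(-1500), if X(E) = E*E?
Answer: -600000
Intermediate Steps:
X(E) = E²
X((8 + 6) + 6)*(-1500) = ((8 + 6) + 6)²*(-1500) = (14 + 6)²*(-1500) = 20²*(-1500) = 400*(-1500) = -600000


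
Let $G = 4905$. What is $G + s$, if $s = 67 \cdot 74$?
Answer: $9863$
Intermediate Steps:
$s = 4958$
$G + s = 4905 + 4958 = 9863$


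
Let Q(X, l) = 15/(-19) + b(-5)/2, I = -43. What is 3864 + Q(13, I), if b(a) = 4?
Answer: 73439/19 ≈ 3865.2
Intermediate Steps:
Q(X, l) = 23/19 (Q(X, l) = 15/(-19) + 4/2 = 15*(-1/19) + 4*(1/2) = -15/19 + 2 = 23/19)
3864 + Q(13, I) = 3864 + 23/19 = 73439/19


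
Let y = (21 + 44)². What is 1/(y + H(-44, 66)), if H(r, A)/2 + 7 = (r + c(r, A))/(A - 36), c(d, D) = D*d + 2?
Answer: 5/20073 ≈ 0.00024909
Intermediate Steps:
c(d, D) = 2 + D*d
y = 4225 (y = 65² = 4225)
H(r, A) = -14 + 2*(2 + r + A*r)/(-36 + A) (H(r, A) = -14 + 2*((r + (2 + A*r))/(A - 36)) = -14 + 2*((2 + r + A*r)/(-36 + A)) = -14 + 2*(2 + r + A*r)/(-36 + A))
1/(y + H(-44, 66)) = 1/(4225 + 2*(254 - 44 - 7*66 + 66*(-44))/(-36 + 66)) = 1/(4225 + 2*(254 - 44 - 462 - 2904)/30) = 1/(4225 + 2*(1/30)*(-3156)) = 1/(4225 - 1052/5) = 1/(20073/5) = 5/20073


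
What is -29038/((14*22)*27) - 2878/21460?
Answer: -40443058/11153835 ≈ -3.6259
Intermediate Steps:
-29038/((14*22)*27) - 2878/21460 = -29038/(308*27) - 2878*1/21460 = -29038/8316 - 1439/10730 = -29038*1/8316 - 1439/10730 = -14519/4158 - 1439/10730 = -40443058/11153835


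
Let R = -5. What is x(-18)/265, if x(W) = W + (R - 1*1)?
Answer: -24/265 ≈ -0.090566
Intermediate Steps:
x(W) = -6 + W (x(W) = W + (-5 - 1*1) = W + (-5 - 1) = W - 6 = -6 + W)
x(-18)/265 = (-6 - 18)/265 = -24*1/265 = -24/265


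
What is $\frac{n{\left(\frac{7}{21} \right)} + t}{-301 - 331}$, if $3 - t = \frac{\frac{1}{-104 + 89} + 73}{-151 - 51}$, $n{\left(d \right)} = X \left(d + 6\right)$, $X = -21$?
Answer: $\frac{196403}{957480} \approx 0.20512$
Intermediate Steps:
$n{\left(d \right)} = -126 - 21 d$ ($n{\left(d \right)} = - 21 \left(d + 6\right) = - 21 \left(6 + d\right) = -126 - 21 d$)
$t = \frac{5092}{1515}$ ($t = 3 - \frac{\frac{1}{-104 + 89} + 73}{-151 - 51} = 3 - \frac{\frac{1}{-15} + 73}{-202} = 3 - \left(- \frac{1}{15} + 73\right) \left(- \frac{1}{202}\right) = 3 - \frac{1094}{15} \left(- \frac{1}{202}\right) = 3 - - \frac{547}{1515} = 3 + \frac{547}{1515} = \frac{5092}{1515} \approx 3.3611$)
$\frac{n{\left(\frac{7}{21} \right)} + t}{-301 - 331} = \frac{\left(-126 - 21 \cdot \frac{7}{21}\right) + \frac{5092}{1515}}{-301 - 331} = \frac{\left(-126 - 21 \cdot 7 \cdot \frac{1}{21}\right) + \frac{5092}{1515}}{-632} = \left(\left(-126 - 7\right) + \frac{5092}{1515}\right) \left(- \frac{1}{632}\right) = \left(-133 + \frac{5092}{1515}\right) \left(- \frac{1}{632}\right) = \left(- \frac{196403}{1515}\right) \left(- \frac{1}{632}\right) = \frac{196403}{957480}$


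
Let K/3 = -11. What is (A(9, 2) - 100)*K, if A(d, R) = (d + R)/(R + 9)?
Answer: 3267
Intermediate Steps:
K = -33 (K = 3*(-11) = -33)
A(d, R) = (R + d)/(9 + R)
(A(9, 2) - 100)*K = ((2 + 9)/(9 + 2) - 100)*(-33) = (11/11 - 100)*(-33) = ((1/11)*11 - 100)*(-33) = (1 - 100)*(-33) = -99*(-33) = 3267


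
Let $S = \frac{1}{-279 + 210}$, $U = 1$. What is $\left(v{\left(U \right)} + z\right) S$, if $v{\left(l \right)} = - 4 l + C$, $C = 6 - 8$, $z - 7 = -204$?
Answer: $\frac{203}{69} \approx 2.942$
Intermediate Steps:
$z = -197$ ($z = 7 - 204 = -197$)
$C = -2$
$S = - \frac{1}{69}$ ($S = \frac{1}{-69} = - \frac{1}{69} \approx -0.014493$)
$v{\left(l \right)} = -2 - 4 l$ ($v{\left(l \right)} = - 4 l - 2 = -2 - 4 l$)
$\left(v{\left(U \right)} + z\right) S = \left(\left(-2 - 4\right) - 197\right) \left(- \frac{1}{69}\right) = \left(-6 - 197\right) \left(- \frac{1}{69}\right) = \left(-203\right) \left(- \frac{1}{69}\right) = \frac{203}{69}$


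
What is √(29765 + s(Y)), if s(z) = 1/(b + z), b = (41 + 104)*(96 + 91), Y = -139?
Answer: √1353757920726/6744 ≈ 172.53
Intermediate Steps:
b = 27115 (b = 145*187 = 27115)
s(z) = 1/(27115 + z)
√(29765 + s(Y)) = √(29765 + 1/(27115 - 139)) = √(29765 + 1/26976) = √(802940641/26976) = √1353757920726/6744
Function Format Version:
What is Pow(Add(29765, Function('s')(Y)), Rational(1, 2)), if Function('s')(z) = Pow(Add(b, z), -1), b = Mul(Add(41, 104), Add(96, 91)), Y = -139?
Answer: Mul(Rational(1, 6744), Pow(1353757920726, Rational(1, 2))) ≈ 172.53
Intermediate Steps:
b = 27115 (b = Mul(145, 187) = 27115)
Function('s')(z) = Pow(Add(27115, z), -1)
Pow(Add(29765, Function('s')(Y)), Rational(1, 2)) = Pow(Add(29765, Pow(Add(27115, -139), -1)), Rational(1, 2)) = Pow(Add(29765, Pow(26976, -1)), Rational(1, 2)) = Pow(Add(29765, Rational(1, 26976)), Rational(1, 2)) = Pow(Rational(802940641, 26976), Rational(1, 2)) = Mul(Rational(1, 6744), Pow(1353757920726, Rational(1, 2)))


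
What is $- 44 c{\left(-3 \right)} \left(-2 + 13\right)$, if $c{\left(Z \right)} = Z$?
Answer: $1452$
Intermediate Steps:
$- 44 c{\left(-3 \right)} \left(-2 + 13\right) = \left(-44\right) \left(-3\right) \left(-2 + 13\right) = 132 \cdot 11 = 1452$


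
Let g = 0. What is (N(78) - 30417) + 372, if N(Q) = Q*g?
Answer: -30045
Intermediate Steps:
N(Q) = 0 (N(Q) = Q*0 = 0)
(N(78) - 30417) + 372 = (0 - 30417) + 372 = -30417 + 372 = -30045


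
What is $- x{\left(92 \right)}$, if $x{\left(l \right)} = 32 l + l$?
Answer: $-3036$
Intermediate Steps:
$x{\left(l \right)} = 33 l$
$- x{\left(92 \right)} = - 33 \cdot 92 = \left(-1\right) 3036 = -3036$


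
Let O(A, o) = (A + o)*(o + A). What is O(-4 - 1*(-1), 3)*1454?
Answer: 0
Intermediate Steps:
O(A, o) = (A + o)² (O(A, o) = (A + o)*(A + o) = (A + o)²)
O(-4 - 1*(-1), 3)*1454 = ((-4 - 1*(-1)) + 3)²*1454 = ((-4 + 1) + 3)²*1454 = (-3 + 3)²*1454 = 0²*1454 = 0*1454 = 0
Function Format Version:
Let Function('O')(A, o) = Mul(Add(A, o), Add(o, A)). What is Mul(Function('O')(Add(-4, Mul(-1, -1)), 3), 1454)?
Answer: 0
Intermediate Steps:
Function('O')(A, o) = Pow(Add(A, o), 2) (Function('O')(A, o) = Mul(Add(A, o), Add(A, o)) = Pow(Add(A, o), 2))
Mul(Function('O')(Add(-4, Mul(-1, -1)), 3), 1454) = Mul(Pow(Add(Add(-4, Mul(-1, -1)), 3), 2), 1454) = Mul(Pow(Add(Add(-4, 1), 3), 2), 1454) = Mul(Pow(Add(-3, 3), 2), 1454) = Mul(Pow(0, 2), 1454) = Mul(0, 1454) = 0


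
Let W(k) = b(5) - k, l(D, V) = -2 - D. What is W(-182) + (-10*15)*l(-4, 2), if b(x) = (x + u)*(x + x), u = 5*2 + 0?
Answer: 32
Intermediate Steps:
u = 10 (u = 10 + 0 = 10)
b(x) = 2*x*(10 + x) (b(x) = (x + 10)*(x + x) = (10 + x)*(2*x) = 2*x*(10 + x))
W(k) = 150 - k (W(k) = 2*5*(10 + 5) - k = 2*5*15 - k = 150 - k)
W(-182) + (-10*15)*l(-4, 2) = (150 - 1*(-182)) + (-10*15)*(-2 - 1*(-4)) = (150 + 182) - 150*(-2 + 4) = 332 - 150*2 = 332 - 300 = 32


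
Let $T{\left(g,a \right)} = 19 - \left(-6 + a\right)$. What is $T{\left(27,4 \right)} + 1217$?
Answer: $1238$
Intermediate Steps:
$T{\left(g,a \right)} = 25 - a$ ($T{\left(g,a \right)} = 19 - \left(-6 + a\right) = 25 - a$)
$T{\left(27,4 \right)} + 1217 = \left(25 - 4\right) + 1217 = 21 + 1217 = 1238$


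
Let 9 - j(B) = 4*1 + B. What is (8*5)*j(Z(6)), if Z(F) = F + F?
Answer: -280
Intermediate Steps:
Z(F) = 2*F
j(B) = 5 - B (j(B) = 9 - (4*1 + B) = 9 - (4 + B) = 9 + (-4 - B) = 5 - B)
(8*5)*j(Z(6)) = (8*5)*(5 - 2*6) = 40*(5 - 1*12) = 40*(5 - 12) = 40*(-7) = -280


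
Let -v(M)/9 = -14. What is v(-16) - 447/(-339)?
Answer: 14387/113 ≈ 127.32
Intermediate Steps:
v(M) = 126 (v(M) = -9*(-14) = 126)
v(-16) - 447/(-339) = 126 - 447/(-339) = 126 - 447*(-1/339) = 126 + 149/113 = 14387/113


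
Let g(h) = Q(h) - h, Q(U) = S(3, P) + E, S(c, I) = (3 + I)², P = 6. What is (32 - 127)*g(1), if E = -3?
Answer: -7315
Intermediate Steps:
Q(U) = 78 (Q(U) = (3 + 6)² - 3 = 9² - 3 = 81 - 3 = 78)
g(h) = 78 - h
(32 - 127)*g(1) = (32 - 127)*(78 - 1*1) = -95*(78 - 1) = -95*77 = -7315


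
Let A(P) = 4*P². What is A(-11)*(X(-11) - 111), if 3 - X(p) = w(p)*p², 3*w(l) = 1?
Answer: -215380/3 ≈ -71793.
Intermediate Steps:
w(l) = ⅓ (w(l) = (⅓)*1 = ⅓)
X(p) = 3 - p²/3
A(-11)*(X(-11) - 111) = (4*(-11)²)*((3 - ⅓*(-11)²) - 111) = (4*121)*((3 - ⅓*121) - 111) = 484*((3 - 121/3) - 111) = 484*(-112/3 - 111) = 484*(-445/3) = -215380/3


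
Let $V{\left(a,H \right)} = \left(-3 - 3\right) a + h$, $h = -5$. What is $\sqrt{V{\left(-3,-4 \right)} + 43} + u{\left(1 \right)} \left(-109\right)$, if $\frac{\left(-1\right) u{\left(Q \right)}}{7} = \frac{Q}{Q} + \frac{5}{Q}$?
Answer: $4578 + 2 \sqrt{14} \approx 4585.5$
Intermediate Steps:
$V{\left(a,H \right)} = -5 - 6 a$ ($V{\left(a,H \right)} = \left(-3 - 3\right) a - 5 = - 6 a - 5 = -5 - 6 a$)
$u{\left(Q \right)} = -7 - \frac{35}{Q}$ ($u{\left(Q \right)} = - 7 \left(\frac{Q}{Q} + \frac{5}{Q}\right) = - 7 \left(1 + \frac{5}{Q}\right) = -7 - \frac{35}{Q}$)
$\sqrt{V{\left(-3,-4 \right)} + 43} + u{\left(1 \right)} \left(-109\right) = \sqrt{\left(-5 - -18\right) + 43} + \left(-7 - \frac{35}{1}\right) \left(-109\right) = \sqrt{\left(-5 + 18\right) + 43} + \left(-7 - 35\right) \left(-109\right) = \sqrt{13 + 43} + \left(-7 - 35\right) \left(-109\right) = \sqrt{56} - -4578 = 2 \sqrt{14} + 4578 = 4578 + 2 \sqrt{14}$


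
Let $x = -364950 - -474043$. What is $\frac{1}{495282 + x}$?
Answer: $\frac{1}{604375} \approx 1.6546 \cdot 10^{-6}$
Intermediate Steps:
$x = 109093$ ($x = -364950 + 474043 = 109093$)
$\frac{1}{495282 + x} = \frac{1}{495282 + 109093} = \frac{1}{604375}$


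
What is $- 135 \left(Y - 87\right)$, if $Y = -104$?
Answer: $25785$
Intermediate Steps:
$- 135 \left(Y - 87\right) = - 135 \left(-104 - 87\right) = \left(-135\right) \left(-191\right) = 25785$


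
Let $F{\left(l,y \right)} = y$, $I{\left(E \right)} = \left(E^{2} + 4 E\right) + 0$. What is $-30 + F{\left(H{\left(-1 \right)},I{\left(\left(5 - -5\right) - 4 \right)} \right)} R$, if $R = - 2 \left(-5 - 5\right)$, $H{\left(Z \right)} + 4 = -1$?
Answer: $1170$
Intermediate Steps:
$H{\left(Z \right)} = -5$ ($H{\left(Z \right)} = -4 - 1 = -5$)
$R = 20$ ($R = \left(-2\right) \left(-10\right) = 20$)
$I{\left(E \right)} = E^{2} + 4 E$
$-30 + F{\left(H{\left(-1 \right)},I{\left(\left(5 - -5\right) - 4 \right)} \right)} R = -30 + \left(\left(5 - -5\right) - 4\right) \left(4 + \left(\left(5 - -5\right) - 4\right)\right) 20 = -30 + \left(\left(5 + 5\right) - 4\right) \left(4 + \left(\left(5 + 5\right) - 4\right)\right) 20 = -30 + \left(10 - 4\right) \left(4 + \left(10 - 4\right)\right) 20 = -30 + 6 \left(4 + 6\right) 20 = -30 + 6 \cdot 10 \cdot 20 = -30 + 60 \cdot 20 = -30 + 1200 = 1170$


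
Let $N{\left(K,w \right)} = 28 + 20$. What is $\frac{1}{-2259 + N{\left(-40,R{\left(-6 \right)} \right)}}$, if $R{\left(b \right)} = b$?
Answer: $- \frac{1}{2211} \approx -0.00045228$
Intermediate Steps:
$N{\left(K,w \right)} = 48$
$\frac{1}{-2259 + N{\left(-40,R{\left(-6 \right)} \right)}} = \frac{1}{-2259 + 48} = \frac{1}{-2211} = - \frac{1}{2211}$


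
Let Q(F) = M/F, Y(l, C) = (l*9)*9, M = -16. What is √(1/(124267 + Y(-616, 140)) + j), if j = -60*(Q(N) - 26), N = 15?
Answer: √8982418195355/74371 ≈ 40.299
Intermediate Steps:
Y(l, C) = 81*l (Y(l, C) = (9*l)*9 = 81*l)
Q(F) = -16/F
j = 1624 (j = -60*(-16/15 - 26) = -60*(-406/15) = 1624)
√(1/(124267 + Y(-616, 140)) + j) = √(1/(124267 + 81*(-616)) + 1624) = √(1/(124267 - 49896) + 1624) = √(1/74371 + 1624) = √(120778505/74371) = √8982418195355/74371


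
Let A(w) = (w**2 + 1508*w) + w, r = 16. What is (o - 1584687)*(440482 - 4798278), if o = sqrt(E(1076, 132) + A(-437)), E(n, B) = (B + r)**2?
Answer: 6905742669852 - 17431184*I*sqrt(27910) ≈ 6.9057e+12 - 2.9121e+9*I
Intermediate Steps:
E(n, B) = (16 + B)**2 (E(n, B) = (B + 16)**2 = (16 + B)**2)
A(w) = w**2 + 1509*w
o = 4*I*sqrt(27910) (o = sqrt((16 + 132)**2 - 437*(1509 - 437)) = sqrt(148**2 - 437*1072) = sqrt(21904 - 468464) = sqrt(-446560) = 4*I*sqrt(27910) ≈ 668.25*I)
(o - 1584687)*(440482 - 4798278) = (4*I*sqrt(27910) - 1584687)*(440482 - 4798278) = (-1584687 + 4*I*sqrt(27910))*(-4357796) = 6905742669852 - 17431184*I*sqrt(27910)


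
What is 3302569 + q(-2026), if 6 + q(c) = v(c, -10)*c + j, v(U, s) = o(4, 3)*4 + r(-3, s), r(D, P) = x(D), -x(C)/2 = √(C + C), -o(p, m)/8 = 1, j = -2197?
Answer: 3365198 + 4052*I*√6 ≈ 3.3652e+6 + 9925.3*I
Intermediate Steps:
o(p, m) = -8 (o(p, m) = -8*1 = -8)
x(C) = -2*√2*√C (x(C) = -2*√(C + C) = -2*√2*√C)
r(D, P) = -2*√2*√D
v(U, s) = -32 - 2*I*√6 (v(U, s) = -8*4 - 2*√2*√(-3) = -32 - 2*√2*I*√3 = -32 - 2*I*√6)
q(c) = -2203 + c*(-32 - 2*I*√6) (q(c) = -6 + ((-32 - 2*I*√6)*c - 2197) = -6 + (c*(-32 - 2*I*√6) - 2197) = -6 + (-2197 + c*(-32 - 2*I*√6)) = -2203 + c*(-32 - 2*I*√6))
3302569 + q(-2026) = 3302569 + (-2203 - 2*(-2026)*(16 + I*√6)) = 3302569 + (-2203 + (64832 + 4052*I*√6)) = 3302569 + (62629 + 4052*I*√6) = 3365198 + 4052*I*√6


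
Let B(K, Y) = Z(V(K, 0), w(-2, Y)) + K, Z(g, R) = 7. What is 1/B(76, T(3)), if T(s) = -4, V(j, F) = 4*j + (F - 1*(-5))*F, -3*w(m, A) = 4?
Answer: 1/83 ≈ 0.012048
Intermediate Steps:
w(m, A) = -4/3 (w(m, A) = -⅓*4 = -4/3)
V(j, F) = 4*j + F*(5 + F) (V(j, F) = 4*j + (F + 5)*F = 4*j + (5 + F)*F = 4*j + F*(5 + F))
B(K, Y) = 7 + K
1/B(76, T(3)) = 1/(7 + 76) = 1/83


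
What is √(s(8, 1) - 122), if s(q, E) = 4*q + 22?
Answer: 2*I*√17 ≈ 8.2462*I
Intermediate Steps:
s(q, E) = 22 + 4*q
√(s(8, 1) - 122) = √((22 + 4*8) - 122) = √((22 + 32) - 122) = √(54 - 122) = √(-68) = 2*I*√17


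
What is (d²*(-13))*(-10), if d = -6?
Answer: 4680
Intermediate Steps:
(d²*(-13))*(-10) = ((-6)²*(-13))*(-10) = (36*(-13))*(-10) = -468*(-10) = 4680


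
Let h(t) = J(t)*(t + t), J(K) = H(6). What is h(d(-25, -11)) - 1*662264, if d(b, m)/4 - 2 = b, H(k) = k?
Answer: -663368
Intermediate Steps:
J(K) = 6
d(b, m) = 8 + 4*b
h(t) = 12*t (h(t) = 6*(t + t) = 6*(2*t) = 12*t)
h(d(-25, -11)) - 1*662264 = 12*(8 + 4*(-25)) - 1*662264 = 12*(8 - 100) - 662264 = 12*(-92) - 662264 = -1104 - 662264 = -663368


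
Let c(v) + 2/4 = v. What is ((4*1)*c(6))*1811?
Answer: 39842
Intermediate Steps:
c(v) = -½ + v
((4*1)*c(6))*1811 = ((4*1)*(-½ + 6))*1811 = (4*(11/2))*1811 = 22*1811 = 39842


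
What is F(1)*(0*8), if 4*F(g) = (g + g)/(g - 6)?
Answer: 0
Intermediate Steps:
F(g) = g/(2*(-6 + g)) (F(g) = ((g + g)/(g - 6))/4 = ((2*g)/(-6 + g))/4 = (2*g/(-6 + g))/4 = g/(2*(-6 + g)))
F(1)*(0*8) = ((½)*1/(-6 + 1))*(0*8) = ((½)*1/(-5))*0 = ((½)*1*(-⅕))*0 = -⅒*0 = 0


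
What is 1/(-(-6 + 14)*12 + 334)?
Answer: 1/238 ≈ 0.0042017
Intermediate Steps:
1/(-(-6 + 14)*12 + 334) = 1/(-8*12 + 334) = 1/(-1*96 + 334) = 1/(-96 + 334) = 1/238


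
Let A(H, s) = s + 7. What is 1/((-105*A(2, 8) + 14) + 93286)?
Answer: 1/91725 ≈ 1.0902e-5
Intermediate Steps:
A(H, s) = 7 + s
1/((-105*A(2, 8) + 14) + 93286) = 1/((-105*(7 + 8) + 14) + 93286) = 1/((-105*15 + 14) + 93286) = 1/((-1575 + 14) + 93286) = 1/(-1561 + 93286) = 1/91725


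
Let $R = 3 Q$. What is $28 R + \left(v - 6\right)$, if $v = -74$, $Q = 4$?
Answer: $256$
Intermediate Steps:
$R = 12$ ($R = 3 \cdot 4 = 12$)
$28 R + \left(v - 6\right) = 28 \cdot 12 - 80 = 336 - 80 = 256$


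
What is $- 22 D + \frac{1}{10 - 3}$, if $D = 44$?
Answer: $- \frac{6775}{7} \approx -967.86$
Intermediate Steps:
$- 22 D + \frac{1}{10 - 3} = \left(-22\right) 44 + \frac{1}{10 - 3} = -968 + \frac{1}{7} = - \frac{6775}{7}$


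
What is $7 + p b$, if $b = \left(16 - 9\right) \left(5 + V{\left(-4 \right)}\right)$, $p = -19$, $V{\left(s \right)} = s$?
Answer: $-126$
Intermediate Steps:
$b = 7$ ($b = \left(16 - 9\right) \left(5 - 4\right) = 7 \cdot 1 = 7$)
$7 + p b = 7 - 133 = -126$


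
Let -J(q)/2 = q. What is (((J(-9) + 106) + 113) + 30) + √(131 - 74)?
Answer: 267 + √57 ≈ 274.55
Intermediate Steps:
J(q) = -2*q
(((J(-9) + 106) + 113) + 30) + √(131 - 74) = (((-2*(-9) + 106) + 113) + 30) + √(131 - 74) = (((18 + 106) + 113) + 30) + √57 = ((124 + 113) + 30) + √57 = (237 + 30) + √57 = 267 + √57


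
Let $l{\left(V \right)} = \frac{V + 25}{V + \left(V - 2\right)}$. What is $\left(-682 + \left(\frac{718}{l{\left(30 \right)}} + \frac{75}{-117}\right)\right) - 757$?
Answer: $- \frac{1463914}{2145} \approx -682.48$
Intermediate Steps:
$l{\left(V \right)} = \frac{25 + V}{-2 + 2 V}$ ($l{\left(V \right)} = \frac{25 + V}{V + \left(-2 + V\right)} = \frac{25 + V}{-2 + 2 V}$)
$\left(-682 + \left(\frac{718}{l{\left(30 \right)}} + \frac{75}{-117}\right)\right) - 757 = \left(-682 + \left(\frac{718}{\frac{1}{2} \frac{1}{-1 + 30} \left(25 + 30\right)} + \frac{75}{-117}\right)\right) - 757 = \left(-682 + \left(\frac{718}{\frac{1}{2} \cdot \frac{1}{29} \cdot 55} + 75 \left(- \frac{1}{117}\right)\right)\right) - 757 = \left(-682 - \left(\frac{25}{39} - \frac{718}{\frac{1}{2} \cdot \frac{1}{29} \cdot 55}\right)\right) - 757 = \left(-682 - \left(\frac{25}{39} - \frac{718}{\frac{55}{58}}\right)\right) - 757 = \left(-682 + \left(718 \cdot \frac{58}{55} - \frac{25}{39}\right)\right) - 757 = \left(-682 + \left(\frac{41644}{55} - \frac{25}{39}\right)\right) - 757 = \left(-682 + \frac{1622741}{2145}\right) - 757 = \frac{159851}{2145} - 757 = - \frac{1463914}{2145}$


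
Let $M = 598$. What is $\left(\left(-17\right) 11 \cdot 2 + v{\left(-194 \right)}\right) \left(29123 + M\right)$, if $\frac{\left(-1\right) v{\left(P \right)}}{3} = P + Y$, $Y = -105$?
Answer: $15544083$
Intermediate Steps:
$v{\left(P \right)} = 315 - 3 P$ ($v{\left(P \right)} = - 3 \left(P - 105\right) = - 3 \left(-105 + P\right) = 315 - 3 P$)
$\left(\left(-17\right) 11 \cdot 2 + v{\left(-194 \right)}\right) \left(29123 + M\right) = \left(\left(-17\right) 11 \cdot 2 + \left(315 - -582\right)\right) \left(29123 + 598\right) = \left(\left(-187\right) 2 + \left(315 + 582\right)\right) 29721 = \left(-374 + 897\right) 29721 = 523 \cdot 29721 = 15544083$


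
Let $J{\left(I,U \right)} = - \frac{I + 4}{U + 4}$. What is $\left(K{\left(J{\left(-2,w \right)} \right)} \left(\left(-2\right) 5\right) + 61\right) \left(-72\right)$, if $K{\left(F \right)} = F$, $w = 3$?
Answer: $- \frac{32184}{7} \approx -4597.7$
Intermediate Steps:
$J{\left(I,U \right)} = - \frac{4 + I}{4 + U}$
$\left(K{\left(J{\left(-2,w \right)} \right)} \left(\left(-2\right) 5\right) + 61\right) \left(-72\right) = \left(\frac{-4 - -2}{4 + 3} \left(\left(-2\right) 5\right) + 61\right) \left(-72\right) = \left(\frac{-4 + 2}{7} \left(-10\right) + 61\right) \left(-72\right) = \left(\frac{1}{7} \left(-2\right) \left(-10\right) + 61\right) \left(-72\right) = \left(\left(- \frac{2}{7}\right) \left(-10\right) + 61\right) \left(-72\right) = \left(\frac{20}{7} + 61\right) \left(-72\right) = \frac{447}{7} \left(-72\right) = - \frac{32184}{7}$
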